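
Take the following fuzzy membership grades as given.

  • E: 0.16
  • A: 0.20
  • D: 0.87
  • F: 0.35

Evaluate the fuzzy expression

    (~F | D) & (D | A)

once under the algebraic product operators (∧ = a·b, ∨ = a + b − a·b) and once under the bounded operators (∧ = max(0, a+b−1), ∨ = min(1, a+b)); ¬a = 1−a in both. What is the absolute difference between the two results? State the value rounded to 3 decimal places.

0.145

Under algebraic product:
  ~F = 1 − 0.3500 = 0.6500
  ~F | D = a + b − a·b on (0.6500, 0.8700) = 0.9545
  D | A = a + b − a·b on (0.8700, 0.2000) = 0.8960
  (~F | D) & (D | A) = a·b on (0.9545, 0.8960) = 0.8552
  → value = 0.8552
Under bounded:
  ~F = 1 − 0.35 = 0.65
  ~F | D = min(1, a+b) on (0.65, 0.87) = 1.00
  D | A = min(1, a+b) on (0.87, 0.20) = 1.00
  (~F | D) & (D | A) = max(0, a+b−1) on (1.00, 1.00) = 1.00
  → value = 1.0000
|0.8552 − 1.0000| = 0.145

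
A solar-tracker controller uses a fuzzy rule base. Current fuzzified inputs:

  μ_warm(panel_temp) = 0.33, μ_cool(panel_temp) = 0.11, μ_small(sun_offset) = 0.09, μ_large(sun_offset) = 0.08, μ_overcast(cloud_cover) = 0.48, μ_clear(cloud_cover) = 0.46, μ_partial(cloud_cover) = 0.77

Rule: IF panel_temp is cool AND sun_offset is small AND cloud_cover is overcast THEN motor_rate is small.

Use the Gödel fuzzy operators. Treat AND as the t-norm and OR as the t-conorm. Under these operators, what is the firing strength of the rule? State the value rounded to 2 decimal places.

0.09

firing strength: cool=0.11, small=0.09, overcast=0.48; AND[min(a, b)] → w = 0.09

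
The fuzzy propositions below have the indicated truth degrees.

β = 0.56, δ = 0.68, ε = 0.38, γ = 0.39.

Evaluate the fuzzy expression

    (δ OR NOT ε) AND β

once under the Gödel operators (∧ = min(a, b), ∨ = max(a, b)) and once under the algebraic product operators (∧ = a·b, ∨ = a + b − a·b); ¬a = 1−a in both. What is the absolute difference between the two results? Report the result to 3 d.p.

0.068

Under Gödel:
  NOT ε = 1 − 0.38 = 0.62
  δ OR NOT ε = max(a, b) on (0.68, 0.62) = 0.68
  (δ OR NOT ε) AND β = min(a, b) on (0.68, 0.56) = 0.56
  → value = 0.5600
Under algebraic product:
  NOT ε = 1 − 0.3800 = 0.6200
  δ OR NOT ε = a + b − a·b on (0.6800, 0.6200) = 0.8784
  (δ OR NOT ε) AND β = a·b on (0.8784, 0.5600) = 0.4919
  → value = 0.4919
|0.5600 − 0.4919| = 0.068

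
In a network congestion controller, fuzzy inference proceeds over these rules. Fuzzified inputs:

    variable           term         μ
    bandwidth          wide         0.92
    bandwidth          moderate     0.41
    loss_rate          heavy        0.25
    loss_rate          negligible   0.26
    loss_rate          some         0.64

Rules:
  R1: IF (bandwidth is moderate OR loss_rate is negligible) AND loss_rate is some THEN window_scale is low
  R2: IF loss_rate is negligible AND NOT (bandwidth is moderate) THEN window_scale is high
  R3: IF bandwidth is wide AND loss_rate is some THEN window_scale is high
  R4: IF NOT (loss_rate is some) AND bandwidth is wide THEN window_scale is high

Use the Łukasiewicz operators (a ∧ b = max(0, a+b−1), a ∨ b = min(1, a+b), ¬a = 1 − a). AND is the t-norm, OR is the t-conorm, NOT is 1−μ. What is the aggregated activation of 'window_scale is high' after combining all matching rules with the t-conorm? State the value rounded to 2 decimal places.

R1: (moderate=0.41 OR negligible=0.26) = 0.67; AND[max(0, a+b−1)] with some=0.64 → w = 0.31
R2: negligible=0.26, ¬moderate=1−0.41=0.59; AND[max(0, a+b−1)] → w = 0.00
R3: wide=0.92, some=0.64; AND[max(0, a+b−1)] → w = 0.56
R4: ¬some=1−0.64=0.36, wide=0.92; AND[max(0, a+b−1)] → w = 0.28
Rules with consequent 'high': {R2, R3, R4} → strengths 0.00, 0.56, 0.28
Aggregate via t-conorm [min(1, a+b)]: 0.84

0.84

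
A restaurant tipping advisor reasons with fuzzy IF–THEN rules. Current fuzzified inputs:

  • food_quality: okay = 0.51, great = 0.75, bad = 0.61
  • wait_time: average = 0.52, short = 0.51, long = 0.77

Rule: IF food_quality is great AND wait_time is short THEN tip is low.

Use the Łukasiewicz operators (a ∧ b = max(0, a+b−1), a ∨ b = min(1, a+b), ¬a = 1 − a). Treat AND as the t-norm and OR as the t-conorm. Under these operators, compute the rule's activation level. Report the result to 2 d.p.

0.26

firing strength: great=0.75, short=0.51; AND[max(0, a+b−1)] → w = 0.26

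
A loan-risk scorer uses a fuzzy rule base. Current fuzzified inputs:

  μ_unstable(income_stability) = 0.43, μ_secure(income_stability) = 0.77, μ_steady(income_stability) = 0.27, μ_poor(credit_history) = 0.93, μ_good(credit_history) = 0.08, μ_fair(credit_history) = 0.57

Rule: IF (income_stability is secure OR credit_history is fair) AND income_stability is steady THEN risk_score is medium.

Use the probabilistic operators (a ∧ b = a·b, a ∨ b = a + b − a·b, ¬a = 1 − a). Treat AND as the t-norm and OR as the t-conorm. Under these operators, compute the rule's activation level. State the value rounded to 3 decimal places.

0.243

firing strength: (secure=0.77 OR fair=0.57) = 0.9011; AND[a·b] with steady=0.27 → w = 0.2433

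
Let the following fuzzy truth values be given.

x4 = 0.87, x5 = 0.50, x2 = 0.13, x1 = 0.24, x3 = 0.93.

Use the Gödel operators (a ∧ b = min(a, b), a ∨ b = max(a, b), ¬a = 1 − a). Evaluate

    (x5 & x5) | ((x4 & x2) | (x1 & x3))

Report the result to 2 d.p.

0.50

x5 & x5 = min(a, b) on (0.50, 0.50) = 0.50
x4 & x2 = min(a, b) on (0.87, 0.13) = 0.13
x1 & x3 = min(a, b) on (0.24, 0.93) = 0.24
(x4 & x2) | (x1 & x3) = max(a, b) on (0.13, 0.24) = 0.24
(x5 & x5) | ((x4 & x2) | (x1 & x3)) = max(a, b) on (0.50, 0.24) = 0.50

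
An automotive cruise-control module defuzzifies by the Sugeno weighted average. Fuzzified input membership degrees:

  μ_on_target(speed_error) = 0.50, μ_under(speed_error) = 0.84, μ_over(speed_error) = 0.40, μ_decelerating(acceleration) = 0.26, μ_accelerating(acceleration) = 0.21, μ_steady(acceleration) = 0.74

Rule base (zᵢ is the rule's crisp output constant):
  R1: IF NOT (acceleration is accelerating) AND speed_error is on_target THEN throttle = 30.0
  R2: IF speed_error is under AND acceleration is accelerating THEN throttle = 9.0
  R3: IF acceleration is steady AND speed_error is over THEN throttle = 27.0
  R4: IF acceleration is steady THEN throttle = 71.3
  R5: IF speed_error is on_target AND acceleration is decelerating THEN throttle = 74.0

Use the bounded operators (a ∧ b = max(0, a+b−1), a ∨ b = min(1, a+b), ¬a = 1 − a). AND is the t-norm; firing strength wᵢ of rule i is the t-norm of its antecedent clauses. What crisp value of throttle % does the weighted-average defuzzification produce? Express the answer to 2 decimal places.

53.85

R1 (z=30.0): ¬accelerating=1−0.21=0.79, on_target=0.50; AND[max(0, a+b−1)] → w = 0.29
R2 (z=9.0): under=0.84, accelerating=0.21; AND[max(0, a+b−1)] → w = 0.05
R3 (z=27.0): steady=0.74, over=0.40; AND[max(0, a+b−1)] → w = 0.14
R4 (z=71.3): steady=0.74 → w = 0.74
R5 (z=74.0): on_target=0.50, decelerating=0.26; AND[max(0, a+b−1)] → w = 0.00
Weighted average = (0.29·30.0 + 0.05·9.0 + 0.14·27.0 + 0.74·71.3 + 0.00·74.0) / (0.29 + 0.05 + 0.14 + 0.74 + 0.00)
  = 65.6920 / 1.2200 = 53.85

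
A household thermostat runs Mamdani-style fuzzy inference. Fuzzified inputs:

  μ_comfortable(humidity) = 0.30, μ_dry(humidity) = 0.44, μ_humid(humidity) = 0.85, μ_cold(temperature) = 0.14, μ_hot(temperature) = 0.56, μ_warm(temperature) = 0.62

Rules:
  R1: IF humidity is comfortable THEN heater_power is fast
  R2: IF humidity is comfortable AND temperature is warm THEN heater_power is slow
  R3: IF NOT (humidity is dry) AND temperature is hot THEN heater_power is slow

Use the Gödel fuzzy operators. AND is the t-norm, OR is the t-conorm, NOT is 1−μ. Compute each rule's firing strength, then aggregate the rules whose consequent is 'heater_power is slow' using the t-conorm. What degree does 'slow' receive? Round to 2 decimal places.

R1: comfortable=0.30 → w = 0.30
R2: comfortable=0.30, warm=0.62; AND[min(a, b)] → w = 0.30
R3: ¬dry=1−0.44=0.56, hot=0.56; AND[min(a, b)] → w = 0.56
Rules with consequent 'slow': {R2, R3} → strengths 0.30, 0.56
Aggregate via t-conorm [max(a, b)]: 0.56

0.56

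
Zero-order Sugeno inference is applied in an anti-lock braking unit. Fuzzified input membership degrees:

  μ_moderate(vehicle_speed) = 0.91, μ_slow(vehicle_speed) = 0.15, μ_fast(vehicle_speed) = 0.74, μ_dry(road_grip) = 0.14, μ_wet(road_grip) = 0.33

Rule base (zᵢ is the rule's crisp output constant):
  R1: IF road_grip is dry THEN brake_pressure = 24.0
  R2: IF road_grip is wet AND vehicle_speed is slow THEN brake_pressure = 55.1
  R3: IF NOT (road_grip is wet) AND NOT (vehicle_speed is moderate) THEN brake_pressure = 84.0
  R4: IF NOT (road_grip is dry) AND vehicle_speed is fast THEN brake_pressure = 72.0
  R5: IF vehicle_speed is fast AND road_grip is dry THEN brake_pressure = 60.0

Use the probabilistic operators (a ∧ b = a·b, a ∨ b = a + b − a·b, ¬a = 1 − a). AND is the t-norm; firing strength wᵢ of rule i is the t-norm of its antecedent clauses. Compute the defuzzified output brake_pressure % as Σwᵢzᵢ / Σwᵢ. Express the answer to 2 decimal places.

63.84

R1 (z=24.0): dry=0.14 → w = 0.1400
R2 (z=55.1): wet=0.33, slow=0.15; AND[a·b] → w = 0.0495
R3 (z=84.0): ¬wet=1−0.33=0.67, ¬moderate=1−0.91=0.09; AND[a·b] → w = 0.0603
R4 (z=72.0): ¬dry=1−0.14=0.86, fast=0.74; AND[a·b] → w = 0.6364
R5 (z=60.0): fast=0.74, dry=0.14; AND[a·b] → w = 0.1036
Weighted average = (0.1400·24.0 + 0.0495·55.1 + 0.0603·84.0 + 0.6364·72.0 + 0.1036·60.0) / (0.1400 + 0.0495 + 0.0603 + 0.6364 + 0.1036)
  = 63.1894 / 0.9898 = 63.84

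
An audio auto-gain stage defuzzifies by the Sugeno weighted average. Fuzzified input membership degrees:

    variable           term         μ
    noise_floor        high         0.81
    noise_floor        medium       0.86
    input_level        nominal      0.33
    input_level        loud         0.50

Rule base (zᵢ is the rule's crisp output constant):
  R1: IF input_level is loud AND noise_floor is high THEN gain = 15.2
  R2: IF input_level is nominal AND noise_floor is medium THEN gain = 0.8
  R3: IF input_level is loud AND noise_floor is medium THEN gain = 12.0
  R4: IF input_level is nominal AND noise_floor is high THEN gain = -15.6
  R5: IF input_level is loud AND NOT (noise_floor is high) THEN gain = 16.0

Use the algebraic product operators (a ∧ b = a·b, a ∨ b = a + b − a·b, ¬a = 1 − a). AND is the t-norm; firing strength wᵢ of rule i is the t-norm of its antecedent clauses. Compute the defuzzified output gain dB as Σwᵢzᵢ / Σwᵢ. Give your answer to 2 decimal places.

R1 (z=15.2): loud=0.50, high=0.81; AND[a·b] → w = 0.4050
R2 (z=0.8): nominal=0.33, medium=0.86; AND[a·b] → w = 0.2838
R3 (z=12.0): loud=0.50, medium=0.86; AND[a·b] → w = 0.4300
R4 (z=-15.6): nominal=0.33, high=0.81; AND[a·b] → w = 0.2673
R5 (z=16.0): loud=0.50, ¬high=1−0.81=0.19; AND[a·b] → w = 0.0950
Weighted average = (0.4050·15.2 + 0.2838·0.8 + 0.4300·12.0 + 0.2673·-15.6 + 0.0950·16.0) / (0.4050 + 0.2838 + 0.4300 + 0.2673 + 0.0950)
  = 8.8932 / 1.4811 = 6.00

6.00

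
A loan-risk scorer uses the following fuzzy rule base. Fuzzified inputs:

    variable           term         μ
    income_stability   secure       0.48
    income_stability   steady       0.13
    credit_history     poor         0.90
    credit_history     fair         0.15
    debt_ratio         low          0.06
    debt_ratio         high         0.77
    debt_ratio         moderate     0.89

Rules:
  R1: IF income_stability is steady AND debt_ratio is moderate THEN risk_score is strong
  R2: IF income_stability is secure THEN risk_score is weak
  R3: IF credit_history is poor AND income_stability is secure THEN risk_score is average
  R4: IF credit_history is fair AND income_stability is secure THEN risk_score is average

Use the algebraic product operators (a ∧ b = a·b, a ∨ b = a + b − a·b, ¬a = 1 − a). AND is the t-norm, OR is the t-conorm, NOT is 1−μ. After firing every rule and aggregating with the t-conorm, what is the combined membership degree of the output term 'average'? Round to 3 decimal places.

R1: steady=0.13, moderate=0.89; AND[a·b] → w = 0.1157
R2: secure=0.48 → w = 0.4800
R3: poor=0.90, secure=0.48; AND[a·b] → w = 0.4320
R4: fair=0.15, secure=0.48; AND[a·b] → w = 0.0720
Rules with consequent 'average': {R3, R4} → strengths 0.4320, 0.0720
Aggregate via t-conorm [a + b − a·b]: 0.4729

0.473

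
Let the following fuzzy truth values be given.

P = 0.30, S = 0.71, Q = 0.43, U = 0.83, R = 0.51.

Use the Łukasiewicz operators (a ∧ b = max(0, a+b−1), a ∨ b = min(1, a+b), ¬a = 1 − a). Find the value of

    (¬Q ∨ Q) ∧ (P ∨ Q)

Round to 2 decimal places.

¬Q = 1 − 0.43 = 0.57
¬Q ∨ Q = min(1, a+b) on (0.57, 0.43) = 1.00
P ∨ Q = min(1, a+b) on (0.30, 0.43) = 0.73
(¬Q ∨ Q) ∧ (P ∨ Q) = max(0, a+b−1) on (1.00, 0.73) = 0.73

0.73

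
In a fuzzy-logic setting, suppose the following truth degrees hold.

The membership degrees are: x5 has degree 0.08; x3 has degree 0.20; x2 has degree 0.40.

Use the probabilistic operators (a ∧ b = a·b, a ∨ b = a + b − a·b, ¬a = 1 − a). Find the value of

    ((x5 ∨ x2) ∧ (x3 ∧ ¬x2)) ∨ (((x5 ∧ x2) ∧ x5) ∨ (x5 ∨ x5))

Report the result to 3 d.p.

x5 ∨ x2 = a + b − a·b on (0.0800, 0.4000) = 0.4480
¬x2 = 1 − 0.4000 = 0.6000
x3 ∧ ¬x2 = a·b on (0.2000, 0.6000) = 0.1200
(x5 ∨ x2) ∧ (x3 ∧ ¬x2) = a·b on (0.4480, 0.1200) = 0.0538
x5 ∧ x2 = a·b on (0.0800, 0.4000) = 0.0320
(x5 ∧ x2) ∧ x5 = a·b on (0.0320, 0.0800) = 0.0026
x5 ∨ x5 = a + b − a·b on (0.0800, 0.0800) = 0.1536
((x5 ∧ x2) ∧ x5) ∨ (x5 ∨ x5) = a + b − a·b on (0.0026, 0.1536) = 0.1558
((x5 ∨ x2) ∧ (x3 ∧ ¬x2)) ∨ (((x5 ∧ x2) ∧ x5) ∨ (x5 ∨ x5)) = a + b − a·b on (0.0538, 0.1558) = 0.2012

0.201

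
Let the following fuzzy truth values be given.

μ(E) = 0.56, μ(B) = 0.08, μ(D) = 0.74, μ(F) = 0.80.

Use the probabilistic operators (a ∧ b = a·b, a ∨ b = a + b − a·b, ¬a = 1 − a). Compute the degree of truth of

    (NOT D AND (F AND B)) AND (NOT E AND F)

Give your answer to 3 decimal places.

0.006

NOT D = 1 − 0.7400 = 0.2600
F AND B = a·b on (0.8000, 0.0800) = 0.0640
NOT D AND (F AND B) = a·b on (0.2600, 0.0640) = 0.0166
NOT E = 1 − 0.5600 = 0.4400
NOT E AND F = a·b on (0.4400, 0.8000) = 0.3520
(NOT D AND (F AND B)) AND (NOT E AND F) = a·b on (0.0166, 0.3520) = 0.0059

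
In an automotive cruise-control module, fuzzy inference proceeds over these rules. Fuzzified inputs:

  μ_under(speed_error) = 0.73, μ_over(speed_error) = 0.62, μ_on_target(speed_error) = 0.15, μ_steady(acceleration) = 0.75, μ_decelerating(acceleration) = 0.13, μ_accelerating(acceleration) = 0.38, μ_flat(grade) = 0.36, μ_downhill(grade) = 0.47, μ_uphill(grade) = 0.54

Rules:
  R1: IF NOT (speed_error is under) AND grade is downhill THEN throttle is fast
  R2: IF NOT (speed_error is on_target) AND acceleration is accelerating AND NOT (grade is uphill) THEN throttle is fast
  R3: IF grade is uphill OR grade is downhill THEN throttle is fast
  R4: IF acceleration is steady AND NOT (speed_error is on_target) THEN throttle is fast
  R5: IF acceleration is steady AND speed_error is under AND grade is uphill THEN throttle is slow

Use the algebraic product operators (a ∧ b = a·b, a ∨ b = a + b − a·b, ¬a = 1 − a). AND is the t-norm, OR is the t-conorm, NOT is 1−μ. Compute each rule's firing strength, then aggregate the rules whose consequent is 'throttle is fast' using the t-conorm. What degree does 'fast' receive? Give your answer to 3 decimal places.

0.934

R1: ¬under=1−0.73=0.27, downhill=0.47; AND[a·b] → w = 0.1269
R2: ¬on_target=1−0.15=0.85, accelerating=0.38, ¬uphill=1−0.54=0.46; AND[a·b] → w = 0.1486
R3: uphill=0.54, downhill=0.47; OR[a + b − a·b] → w = 0.7562
R4: steady=0.75, ¬on_target=1−0.15=0.85; AND[a·b] → w = 0.6375
R5: steady=0.75, under=0.73, uphill=0.54; AND[a·b] → w = 0.2957
Rules with consequent 'fast': {R1, R2, R3, R4} → strengths 0.1269, 0.1486, 0.7562, 0.6375
Aggregate via t-conorm [a + b − a·b]: 0.9343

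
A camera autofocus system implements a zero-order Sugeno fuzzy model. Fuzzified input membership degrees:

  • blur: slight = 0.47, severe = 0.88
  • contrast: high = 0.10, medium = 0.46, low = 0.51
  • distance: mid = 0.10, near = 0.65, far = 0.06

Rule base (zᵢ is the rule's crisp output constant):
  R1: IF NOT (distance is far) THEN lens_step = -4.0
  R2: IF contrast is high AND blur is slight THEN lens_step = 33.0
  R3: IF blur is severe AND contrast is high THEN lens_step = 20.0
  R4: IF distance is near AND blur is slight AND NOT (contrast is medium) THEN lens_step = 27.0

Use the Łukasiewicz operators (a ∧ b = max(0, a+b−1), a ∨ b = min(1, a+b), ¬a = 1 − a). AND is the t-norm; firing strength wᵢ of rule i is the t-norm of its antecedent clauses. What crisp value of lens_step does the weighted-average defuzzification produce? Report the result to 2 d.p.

R1 (z=-4.0): ¬far=1−0.06=0.94 → w = 0.94
R2 (z=33.0): high=0.10, slight=0.47; AND[max(0, a+b−1)] → w = 0.00
R3 (z=20.0): severe=0.88, high=0.10; AND[max(0, a+b−1)] → w = 0.00
R4 (z=27.0): near=0.65, slight=0.47, ¬medium=1−0.46=0.54; AND[max(0, a+b−1)] → w = 0.00
Weighted average = (0.94·-4.0 + 0.00·33.0 + 0.00·20.0 + 0.00·27.0) / (0.94 + 0.00 + 0.00 + 0.00)
  = -3.7600 / 0.9400 = -4.00

-4.00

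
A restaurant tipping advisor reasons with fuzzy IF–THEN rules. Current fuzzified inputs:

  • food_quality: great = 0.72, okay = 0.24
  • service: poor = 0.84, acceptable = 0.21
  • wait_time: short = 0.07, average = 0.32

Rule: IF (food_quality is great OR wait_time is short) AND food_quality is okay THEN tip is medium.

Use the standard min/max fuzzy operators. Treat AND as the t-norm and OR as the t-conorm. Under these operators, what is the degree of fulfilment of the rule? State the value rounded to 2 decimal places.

firing strength: (great=0.72 OR short=0.07) = 0.72; AND[min(a, b)] with okay=0.24 → w = 0.24

0.24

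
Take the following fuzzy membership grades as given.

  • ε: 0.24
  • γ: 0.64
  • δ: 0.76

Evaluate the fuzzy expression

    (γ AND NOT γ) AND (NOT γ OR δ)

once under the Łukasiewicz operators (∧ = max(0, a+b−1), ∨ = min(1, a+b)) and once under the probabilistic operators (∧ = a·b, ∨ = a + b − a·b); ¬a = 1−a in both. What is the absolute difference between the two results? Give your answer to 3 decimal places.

Under Łukasiewicz:
  NOT γ = 1 − 0.64 = 0.36
  γ AND NOT γ = max(0, a+b−1) on (0.64, 0.36) = 0.00
  NOT γ = 1 − 0.64 = 0.36
  NOT γ OR δ = min(1, a+b) on (0.36, 0.76) = 1.00
  (γ AND NOT γ) AND (NOT γ OR δ) = max(0, a+b−1) on (0.00, 1.00) = 0.00
  → value = 0.0000
Under probabilistic:
  NOT γ = 1 − 0.6400 = 0.3600
  γ AND NOT γ = a·b on (0.6400, 0.3600) = 0.2304
  NOT γ = 1 − 0.6400 = 0.3600
  NOT γ OR δ = a + b − a·b on (0.3600, 0.7600) = 0.8464
  (γ AND NOT γ) AND (NOT γ OR δ) = a·b on (0.2304, 0.8464) = 0.1950
  → value = 0.1950
|0.0000 − 0.1950| = 0.195

0.195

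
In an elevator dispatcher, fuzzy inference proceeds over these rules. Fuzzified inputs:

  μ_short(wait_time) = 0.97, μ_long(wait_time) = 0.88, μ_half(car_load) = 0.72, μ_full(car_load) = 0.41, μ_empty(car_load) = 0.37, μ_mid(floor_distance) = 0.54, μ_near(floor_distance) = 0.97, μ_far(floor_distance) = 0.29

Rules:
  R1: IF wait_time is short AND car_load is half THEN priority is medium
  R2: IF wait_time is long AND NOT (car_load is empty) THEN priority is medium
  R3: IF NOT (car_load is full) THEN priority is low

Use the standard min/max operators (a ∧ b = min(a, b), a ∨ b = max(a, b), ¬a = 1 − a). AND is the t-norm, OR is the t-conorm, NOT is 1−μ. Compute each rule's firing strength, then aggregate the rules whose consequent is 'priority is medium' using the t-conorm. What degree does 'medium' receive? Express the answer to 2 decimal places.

0.72

R1: short=0.97, half=0.72; AND[min(a, b)] → w = 0.72
R2: long=0.88, ¬empty=1−0.37=0.63; AND[min(a, b)] → w = 0.63
R3: ¬full=1−0.41=0.59 → w = 0.59
Rules with consequent 'medium': {R1, R2} → strengths 0.72, 0.63
Aggregate via t-conorm [max(a, b)]: 0.72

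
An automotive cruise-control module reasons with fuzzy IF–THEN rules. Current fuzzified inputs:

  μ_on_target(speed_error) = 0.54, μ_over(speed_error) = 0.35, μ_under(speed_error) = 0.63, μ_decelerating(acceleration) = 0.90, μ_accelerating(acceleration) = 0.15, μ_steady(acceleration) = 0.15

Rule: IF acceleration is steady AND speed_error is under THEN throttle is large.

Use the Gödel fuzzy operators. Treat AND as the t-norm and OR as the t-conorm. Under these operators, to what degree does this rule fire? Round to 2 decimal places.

firing strength: steady=0.15, under=0.63; AND[min(a, b)] → w = 0.15

0.15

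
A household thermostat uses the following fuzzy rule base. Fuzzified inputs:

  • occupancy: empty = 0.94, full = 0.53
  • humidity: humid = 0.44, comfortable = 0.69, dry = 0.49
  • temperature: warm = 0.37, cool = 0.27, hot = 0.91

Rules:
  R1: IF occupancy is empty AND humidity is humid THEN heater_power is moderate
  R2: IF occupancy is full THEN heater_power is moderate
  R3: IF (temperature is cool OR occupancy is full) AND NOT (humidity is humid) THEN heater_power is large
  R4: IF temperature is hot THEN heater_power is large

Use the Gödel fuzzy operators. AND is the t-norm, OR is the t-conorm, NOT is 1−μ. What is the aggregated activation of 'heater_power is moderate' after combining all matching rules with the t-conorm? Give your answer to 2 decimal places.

0.53

R1: empty=0.94, humid=0.44; AND[min(a, b)] → w = 0.44
R2: full=0.53 → w = 0.53
R3: (cool=0.27 OR full=0.53) = 0.53; AND[min(a, b)] with ¬humid=1−0.44=0.56 → w = 0.53
R4: hot=0.91 → w = 0.91
Rules with consequent 'moderate': {R1, R2} → strengths 0.44, 0.53
Aggregate via t-conorm [max(a, b)]: 0.53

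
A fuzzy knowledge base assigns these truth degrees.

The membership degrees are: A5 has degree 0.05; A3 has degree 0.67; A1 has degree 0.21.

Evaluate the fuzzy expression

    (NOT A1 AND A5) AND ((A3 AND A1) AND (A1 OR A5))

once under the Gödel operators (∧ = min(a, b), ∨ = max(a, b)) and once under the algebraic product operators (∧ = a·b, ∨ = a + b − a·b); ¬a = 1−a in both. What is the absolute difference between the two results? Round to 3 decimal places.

Under Gödel:
  NOT A1 = 1 − 0.21 = 0.79
  NOT A1 AND A5 = min(a, b) on (0.79, 0.05) = 0.05
  A3 AND A1 = min(a, b) on (0.67, 0.21) = 0.21
  A1 OR A5 = max(a, b) on (0.21, 0.05) = 0.21
  (A3 AND A1) AND (A1 OR A5) = min(a, b) on (0.21, 0.21) = 0.21
  (NOT A1 AND A5) AND ((A3 AND A1) AND (A1 OR A5)) = min(a, b) on (0.05, 0.21) = 0.05
  → value = 0.0500
Under algebraic product:
  NOT A1 = 1 − 0.2100 = 0.7900
  NOT A1 AND A5 = a·b on (0.7900, 0.0500) = 0.0395
  A3 AND A1 = a·b on (0.6700, 0.2100) = 0.1407
  A1 OR A5 = a + b − a·b on (0.2100, 0.0500) = 0.2495
  (A3 AND A1) AND (A1 OR A5) = a·b on (0.1407, 0.2495) = 0.0351
  (NOT A1 AND A5) AND ((A3 AND A1) AND (A1 OR A5)) = a·b on (0.0395, 0.0351) = 0.0014
  → value = 0.0014
|0.0500 − 0.0014| = 0.049

0.049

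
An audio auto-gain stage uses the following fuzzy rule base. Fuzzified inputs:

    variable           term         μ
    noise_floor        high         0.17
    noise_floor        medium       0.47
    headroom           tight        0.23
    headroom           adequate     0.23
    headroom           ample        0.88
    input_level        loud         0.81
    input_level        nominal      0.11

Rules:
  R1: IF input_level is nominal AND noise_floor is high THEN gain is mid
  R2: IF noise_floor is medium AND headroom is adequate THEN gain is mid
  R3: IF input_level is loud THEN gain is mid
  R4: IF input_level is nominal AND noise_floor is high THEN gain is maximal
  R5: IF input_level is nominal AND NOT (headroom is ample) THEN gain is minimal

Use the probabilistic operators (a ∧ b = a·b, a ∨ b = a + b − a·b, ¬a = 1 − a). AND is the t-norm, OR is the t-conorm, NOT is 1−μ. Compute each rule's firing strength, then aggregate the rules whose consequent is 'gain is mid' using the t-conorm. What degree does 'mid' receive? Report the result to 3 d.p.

R1: nominal=0.11, high=0.17; AND[a·b] → w = 0.0187
R2: medium=0.47, adequate=0.23; AND[a·b] → w = 0.1081
R3: loud=0.81 → w = 0.8100
R4: nominal=0.11, high=0.17; AND[a·b] → w = 0.0187
R5: nominal=0.11, ¬ample=1−0.88=0.12; AND[a·b] → w = 0.0132
Rules with consequent 'mid': {R1, R2, R3} → strengths 0.0187, 0.1081, 0.8100
Aggregate via t-conorm [a + b − a·b]: 0.8337

0.834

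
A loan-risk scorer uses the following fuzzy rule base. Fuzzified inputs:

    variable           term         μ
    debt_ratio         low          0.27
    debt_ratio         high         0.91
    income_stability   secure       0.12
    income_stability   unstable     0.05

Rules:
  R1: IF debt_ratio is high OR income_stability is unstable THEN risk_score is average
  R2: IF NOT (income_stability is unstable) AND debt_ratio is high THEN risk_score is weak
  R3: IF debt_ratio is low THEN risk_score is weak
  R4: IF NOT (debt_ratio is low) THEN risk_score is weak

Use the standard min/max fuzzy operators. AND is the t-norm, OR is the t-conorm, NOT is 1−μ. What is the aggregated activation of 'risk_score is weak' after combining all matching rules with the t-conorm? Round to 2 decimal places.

R1: high=0.91, unstable=0.05; OR[max(a, b)] → w = 0.91
R2: ¬unstable=1−0.05=0.95, high=0.91; AND[min(a, b)] → w = 0.91
R3: low=0.27 → w = 0.27
R4: ¬low=1−0.27=0.73 → w = 0.73
Rules with consequent 'weak': {R2, R3, R4} → strengths 0.91, 0.27, 0.73
Aggregate via t-conorm [max(a, b)]: 0.91

0.91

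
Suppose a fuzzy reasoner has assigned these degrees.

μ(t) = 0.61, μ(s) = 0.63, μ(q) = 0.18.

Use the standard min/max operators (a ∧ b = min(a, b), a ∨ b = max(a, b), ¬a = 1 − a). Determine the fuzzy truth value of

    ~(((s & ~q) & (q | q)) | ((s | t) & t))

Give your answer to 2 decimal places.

~q = 1 − 0.18 = 0.82
s & ~q = min(a, b) on (0.63, 0.82) = 0.63
q | q = max(a, b) on (0.18, 0.18) = 0.18
(s & ~q) & (q | q) = min(a, b) on (0.63, 0.18) = 0.18
s | t = max(a, b) on (0.63, 0.61) = 0.63
(s | t) & t = min(a, b) on (0.63, 0.61) = 0.61
((s & ~q) & (q | q)) | ((s | t) & t) = max(a, b) on (0.18, 0.61) = 0.61
~(((s & ~q) & (q | q)) | ((s | t) & t)) = 1 − 0.61 = 0.39

0.39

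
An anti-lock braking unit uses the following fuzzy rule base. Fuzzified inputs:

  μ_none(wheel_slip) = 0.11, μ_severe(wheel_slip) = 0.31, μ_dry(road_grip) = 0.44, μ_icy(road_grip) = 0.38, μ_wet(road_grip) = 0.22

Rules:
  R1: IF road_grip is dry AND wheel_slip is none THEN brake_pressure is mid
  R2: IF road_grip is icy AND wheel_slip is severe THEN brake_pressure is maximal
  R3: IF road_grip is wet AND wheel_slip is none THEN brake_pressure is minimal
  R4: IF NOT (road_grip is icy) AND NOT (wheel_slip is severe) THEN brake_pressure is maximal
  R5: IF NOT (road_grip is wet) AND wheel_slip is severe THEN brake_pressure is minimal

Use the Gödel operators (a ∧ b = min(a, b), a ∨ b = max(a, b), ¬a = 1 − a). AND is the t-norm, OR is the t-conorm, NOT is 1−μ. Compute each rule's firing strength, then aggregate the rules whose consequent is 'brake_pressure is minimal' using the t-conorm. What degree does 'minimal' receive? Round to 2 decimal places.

R1: dry=0.44, none=0.11; AND[min(a, b)] → w = 0.11
R2: icy=0.38, severe=0.31; AND[min(a, b)] → w = 0.31
R3: wet=0.22, none=0.11; AND[min(a, b)] → w = 0.11
R4: ¬icy=1−0.38=0.62, ¬severe=1−0.31=0.69; AND[min(a, b)] → w = 0.62
R5: ¬wet=1−0.22=0.78, severe=0.31; AND[min(a, b)] → w = 0.31
Rules with consequent 'minimal': {R3, R5} → strengths 0.11, 0.31
Aggregate via t-conorm [max(a, b)]: 0.31

0.31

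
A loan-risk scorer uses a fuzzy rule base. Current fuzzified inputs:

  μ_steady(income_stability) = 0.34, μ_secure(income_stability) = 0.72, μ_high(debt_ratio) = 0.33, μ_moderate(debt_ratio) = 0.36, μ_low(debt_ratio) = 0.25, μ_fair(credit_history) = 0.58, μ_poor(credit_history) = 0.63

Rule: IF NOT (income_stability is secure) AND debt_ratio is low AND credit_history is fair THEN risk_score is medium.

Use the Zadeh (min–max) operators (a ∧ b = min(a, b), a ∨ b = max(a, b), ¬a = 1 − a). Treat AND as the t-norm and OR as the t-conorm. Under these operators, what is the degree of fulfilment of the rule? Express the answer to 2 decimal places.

firing strength: ¬secure=1−0.72=0.28, low=0.25, fair=0.58; AND[min(a, b)] → w = 0.25

0.25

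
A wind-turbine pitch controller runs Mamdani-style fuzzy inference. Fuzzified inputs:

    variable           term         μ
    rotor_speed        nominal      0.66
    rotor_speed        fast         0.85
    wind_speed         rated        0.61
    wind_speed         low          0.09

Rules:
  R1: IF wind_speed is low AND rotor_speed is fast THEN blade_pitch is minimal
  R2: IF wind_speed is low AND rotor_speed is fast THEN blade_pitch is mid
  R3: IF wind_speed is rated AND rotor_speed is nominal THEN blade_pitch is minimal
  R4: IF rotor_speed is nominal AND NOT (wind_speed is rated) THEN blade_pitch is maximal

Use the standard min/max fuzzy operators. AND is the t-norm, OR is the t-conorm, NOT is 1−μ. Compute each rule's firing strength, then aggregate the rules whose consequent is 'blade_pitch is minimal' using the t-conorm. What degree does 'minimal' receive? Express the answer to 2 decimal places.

R1: low=0.09, fast=0.85; AND[min(a, b)] → w = 0.09
R2: low=0.09, fast=0.85; AND[min(a, b)] → w = 0.09
R3: rated=0.61, nominal=0.66; AND[min(a, b)] → w = 0.61
R4: nominal=0.66, ¬rated=1−0.61=0.39; AND[min(a, b)] → w = 0.39
Rules with consequent 'minimal': {R1, R3} → strengths 0.09, 0.61
Aggregate via t-conorm [max(a, b)]: 0.61

0.61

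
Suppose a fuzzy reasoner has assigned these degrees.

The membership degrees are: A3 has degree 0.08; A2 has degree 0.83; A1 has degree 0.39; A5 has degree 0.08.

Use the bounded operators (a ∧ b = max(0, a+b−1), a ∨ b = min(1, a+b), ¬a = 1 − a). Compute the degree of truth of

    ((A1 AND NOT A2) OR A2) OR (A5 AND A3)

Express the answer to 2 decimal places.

NOT A2 = 1 − 0.83 = 0.17
A1 AND NOT A2 = max(0, a+b−1) on (0.39, 0.17) = 0.00
(A1 AND NOT A2) OR A2 = min(1, a+b) on (0.00, 0.83) = 0.83
A5 AND A3 = max(0, a+b−1) on (0.08, 0.08) = 0.00
((A1 AND NOT A2) OR A2) OR (A5 AND A3) = min(1, a+b) on (0.83, 0.00) = 0.83

0.83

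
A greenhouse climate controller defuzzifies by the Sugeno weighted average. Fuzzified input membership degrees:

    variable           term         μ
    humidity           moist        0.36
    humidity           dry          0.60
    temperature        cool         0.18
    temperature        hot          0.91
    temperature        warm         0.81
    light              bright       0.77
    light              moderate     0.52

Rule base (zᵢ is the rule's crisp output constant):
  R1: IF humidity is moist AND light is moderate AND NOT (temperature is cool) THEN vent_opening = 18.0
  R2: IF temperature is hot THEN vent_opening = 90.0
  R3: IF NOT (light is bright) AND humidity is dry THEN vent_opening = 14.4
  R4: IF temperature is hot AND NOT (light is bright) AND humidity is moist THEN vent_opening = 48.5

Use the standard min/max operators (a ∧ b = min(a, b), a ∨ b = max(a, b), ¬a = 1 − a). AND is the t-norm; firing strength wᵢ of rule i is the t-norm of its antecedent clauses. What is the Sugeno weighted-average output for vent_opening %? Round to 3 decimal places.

R1 (z=18.0): moist=0.36, moderate=0.52, ¬cool=1−0.18=0.82; AND[min(a, b)] → w = 0.36
R2 (z=90.0): hot=0.91 → w = 0.91
R3 (z=14.4): ¬bright=1−0.77=0.23, dry=0.60; AND[min(a, b)] → w = 0.23
R4 (z=48.5): hot=0.91, ¬bright=1−0.77=0.23, moist=0.36; AND[min(a, b)] → w = 0.23
Weighted average = (0.36·18.0 + 0.91·90.0 + 0.23·14.4 + 0.23·48.5) / (0.36 + 0.91 + 0.23 + 0.23)
  = 102.8470 / 1.7300 = 59.449

59.449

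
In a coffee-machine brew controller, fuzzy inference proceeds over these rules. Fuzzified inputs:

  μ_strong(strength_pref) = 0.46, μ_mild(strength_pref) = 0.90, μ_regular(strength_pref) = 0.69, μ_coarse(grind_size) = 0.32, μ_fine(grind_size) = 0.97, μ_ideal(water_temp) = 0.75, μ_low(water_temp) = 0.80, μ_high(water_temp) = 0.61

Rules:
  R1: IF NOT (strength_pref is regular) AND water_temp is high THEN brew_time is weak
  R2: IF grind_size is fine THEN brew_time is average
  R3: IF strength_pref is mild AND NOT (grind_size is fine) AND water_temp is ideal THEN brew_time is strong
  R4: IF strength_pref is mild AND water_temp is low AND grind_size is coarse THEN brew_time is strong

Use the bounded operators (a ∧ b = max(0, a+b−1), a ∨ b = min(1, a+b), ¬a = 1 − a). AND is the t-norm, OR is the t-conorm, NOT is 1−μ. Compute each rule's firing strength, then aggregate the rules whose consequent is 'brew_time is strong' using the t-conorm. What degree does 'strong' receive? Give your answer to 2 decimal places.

R1: ¬regular=1−0.69=0.31, high=0.61; AND[max(0, a+b−1)] → w = 0.00
R2: fine=0.97 → w = 0.97
R3: mild=0.90, ¬fine=1−0.97=0.03, ideal=0.75; AND[max(0, a+b−1)] → w = 0.00
R4: mild=0.90, low=0.80, coarse=0.32; AND[max(0, a+b−1)] → w = 0.02
Rules with consequent 'strong': {R3, R4} → strengths 0.00, 0.02
Aggregate via t-conorm [min(1, a+b)]: 0.02

0.02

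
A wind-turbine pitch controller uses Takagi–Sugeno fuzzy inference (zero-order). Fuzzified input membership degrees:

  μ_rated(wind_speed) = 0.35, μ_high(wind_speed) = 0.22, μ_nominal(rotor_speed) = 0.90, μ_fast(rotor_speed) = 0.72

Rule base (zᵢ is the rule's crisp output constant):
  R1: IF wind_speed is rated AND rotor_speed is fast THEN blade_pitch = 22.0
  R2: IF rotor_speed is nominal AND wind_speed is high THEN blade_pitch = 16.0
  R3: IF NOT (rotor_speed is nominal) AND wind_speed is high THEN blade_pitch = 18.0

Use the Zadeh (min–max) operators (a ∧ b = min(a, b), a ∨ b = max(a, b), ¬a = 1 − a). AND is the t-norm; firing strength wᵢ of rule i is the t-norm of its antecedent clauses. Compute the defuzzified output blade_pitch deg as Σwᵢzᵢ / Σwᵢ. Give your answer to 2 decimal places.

19.43

R1 (z=22.0): rated=0.35, fast=0.72; AND[min(a, b)] → w = 0.35
R2 (z=16.0): nominal=0.90, high=0.22; AND[min(a, b)] → w = 0.22
R3 (z=18.0): ¬nominal=1−0.90=0.10, high=0.22; AND[min(a, b)] → w = 0.10
Weighted average = (0.35·22.0 + 0.22·16.0 + 0.10·18.0) / (0.35 + 0.22 + 0.10)
  = 13.0200 / 0.6700 = 19.43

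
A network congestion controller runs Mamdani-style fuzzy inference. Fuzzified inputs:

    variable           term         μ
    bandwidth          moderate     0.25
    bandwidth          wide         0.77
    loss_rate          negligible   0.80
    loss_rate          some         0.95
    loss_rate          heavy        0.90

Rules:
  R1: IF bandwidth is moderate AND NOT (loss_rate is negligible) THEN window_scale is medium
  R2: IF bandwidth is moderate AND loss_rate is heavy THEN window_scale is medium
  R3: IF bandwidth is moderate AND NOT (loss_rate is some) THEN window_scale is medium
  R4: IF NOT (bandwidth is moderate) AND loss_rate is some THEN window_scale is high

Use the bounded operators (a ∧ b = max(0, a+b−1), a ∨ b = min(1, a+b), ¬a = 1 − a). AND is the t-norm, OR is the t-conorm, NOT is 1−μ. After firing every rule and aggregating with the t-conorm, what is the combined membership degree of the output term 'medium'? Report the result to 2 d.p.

0.15

R1: moderate=0.25, ¬negligible=1−0.80=0.20; AND[max(0, a+b−1)] → w = 0.00
R2: moderate=0.25, heavy=0.90; AND[max(0, a+b−1)] → w = 0.15
R3: moderate=0.25, ¬some=1−0.95=0.05; AND[max(0, a+b−1)] → w = 0.00
R4: ¬moderate=1−0.25=0.75, some=0.95; AND[max(0, a+b−1)] → w = 0.70
Rules with consequent 'medium': {R1, R2, R3} → strengths 0.00, 0.15, 0.00
Aggregate via t-conorm [min(1, a+b)]: 0.15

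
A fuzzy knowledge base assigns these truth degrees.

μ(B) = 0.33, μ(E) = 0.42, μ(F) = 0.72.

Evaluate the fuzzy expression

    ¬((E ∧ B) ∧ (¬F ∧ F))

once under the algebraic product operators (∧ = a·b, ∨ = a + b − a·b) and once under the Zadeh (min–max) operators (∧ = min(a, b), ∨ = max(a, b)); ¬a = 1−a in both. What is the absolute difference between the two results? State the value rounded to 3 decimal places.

Under algebraic product:
  E ∧ B = a·b on (0.4200, 0.3300) = 0.1386
  ¬F = 1 − 0.7200 = 0.2800
  ¬F ∧ F = a·b on (0.2800, 0.7200) = 0.2016
  (E ∧ B) ∧ (¬F ∧ F) = a·b on (0.1386, 0.2016) = 0.0279
  ¬((E ∧ B) ∧ (¬F ∧ F)) = 1 − 0.0279 = 0.9721
  → value = 0.9721
Under Zadeh (min–max):
  E ∧ B = min(a, b) on (0.42, 0.33) = 0.33
  ¬F = 1 − 0.72 = 0.28
  ¬F ∧ F = min(a, b) on (0.28, 0.72) = 0.28
  (E ∧ B) ∧ (¬F ∧ F) = min(a, b) on (0.33, 0.28) = 0.28
  ¬((E ∧ B) ∧ (¬F ∧ F)) = 1 − 0.28 = 0.72
  → value = 0.7200
|0.9721 − 0.7200| = 0.252

0.252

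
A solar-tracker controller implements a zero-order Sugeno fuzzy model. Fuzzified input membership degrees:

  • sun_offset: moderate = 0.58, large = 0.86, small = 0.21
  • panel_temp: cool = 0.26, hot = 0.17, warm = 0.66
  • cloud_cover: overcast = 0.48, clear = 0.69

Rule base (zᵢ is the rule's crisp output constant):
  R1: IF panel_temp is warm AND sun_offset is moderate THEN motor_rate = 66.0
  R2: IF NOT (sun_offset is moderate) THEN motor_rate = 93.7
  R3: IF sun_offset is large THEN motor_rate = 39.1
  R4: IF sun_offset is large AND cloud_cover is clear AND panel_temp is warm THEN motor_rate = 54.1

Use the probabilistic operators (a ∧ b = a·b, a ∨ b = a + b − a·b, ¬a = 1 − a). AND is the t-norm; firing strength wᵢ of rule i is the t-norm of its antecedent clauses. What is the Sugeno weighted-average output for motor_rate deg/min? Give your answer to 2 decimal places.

R1 (z=66.0): warm=0.66, moderate=0.58; AND[a·b] → w = 0.3828
R2 (z=93.7): ¬moderate=1−0.58=0.42 → w = 0.4200
R3 (z=39.1): large=0.86 → w = 0.8600
R4 (z=54.1): large=0.86, clear=0.69, warm=0.66; AND[a·b] → w = 0.3916
Weighted average = (0.3828·66.0 + 0.4200·93.7 + 0.8600·39.1 + 0.3916·54.1) / (0.3828 + 0.4200 + 0.8600 + 0.3916)
  = 119.4327 / 2.0544 = 58.13

58.13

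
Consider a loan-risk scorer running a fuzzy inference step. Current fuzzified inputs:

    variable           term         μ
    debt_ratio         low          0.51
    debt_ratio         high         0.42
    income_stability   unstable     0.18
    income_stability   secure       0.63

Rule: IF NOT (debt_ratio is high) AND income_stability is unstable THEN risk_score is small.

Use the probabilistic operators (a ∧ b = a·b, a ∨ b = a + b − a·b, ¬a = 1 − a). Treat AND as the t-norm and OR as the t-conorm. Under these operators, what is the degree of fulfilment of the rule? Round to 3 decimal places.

firing strength: ¬high=1−0.42=0.58, unstable=0.18; AND[a·b] → w = 0.1044

0.104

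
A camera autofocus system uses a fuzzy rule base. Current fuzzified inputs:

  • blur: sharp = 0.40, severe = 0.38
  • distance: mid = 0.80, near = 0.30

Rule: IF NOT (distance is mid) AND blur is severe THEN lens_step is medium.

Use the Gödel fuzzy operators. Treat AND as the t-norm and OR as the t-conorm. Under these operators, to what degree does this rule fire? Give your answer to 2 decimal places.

0.20

firing strength: ¬mid=1−0.80=0.20, severe=0.38; AND[min(a, b)] → w = 0.20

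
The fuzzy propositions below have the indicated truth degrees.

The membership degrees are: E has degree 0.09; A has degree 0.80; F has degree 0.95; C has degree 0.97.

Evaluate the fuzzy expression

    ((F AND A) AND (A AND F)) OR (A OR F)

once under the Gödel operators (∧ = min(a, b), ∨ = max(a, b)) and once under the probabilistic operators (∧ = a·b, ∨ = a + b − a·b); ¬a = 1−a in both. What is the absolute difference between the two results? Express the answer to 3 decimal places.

0.046

Under Gödel:
  F AND A = min(a, b) on (0.95, 0.80) = 0.80
  A AND F = min(a, b) on (0.80, 0.95) = 0.80
  (F AND A) AND (A AND F) = min(a, b) on (0.80, 0.80) = 0.80
  A OR F = max(a, b) on (0.80, 0.95) = 0.95
  ((F AND A) AND (A AND F)) OR (A OR F) = max(a, b) on (0.80, 0.95) = 0.95
  → value = 0.9500
Under probabilistic:
  F AND A = a·b on (0.9500, 0.8000) = 0.7600
  A AND F = a·b on (0.8000, 0.9500) = 0.7600
  (F AND A) AND (A AND F) = a·b on (0.7600, 0.7600) = 0.5776
  A OR F = a + b − a·b on (0.8000, 0.9500) = 0.9900
  ((F AND A) AND (A AND F)) OR (A OR F) = a + b − a·b on (0.5776, 0.9900) = 0.9958
  → value = 0.9958
|0.9500 − 0.9958| = 0.046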